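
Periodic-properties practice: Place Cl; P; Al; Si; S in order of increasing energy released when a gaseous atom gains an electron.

Al, P, Si, S, Cl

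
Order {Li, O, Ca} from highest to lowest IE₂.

Li > O > Ca

Consider each +1 ion: Li⁺ is the bare [He] core; O⁺ still has 5 valence electrons; Ca⁺ still has 1 valence electron.
Core electrons are held far more tightly than valence electrons, so Li tops the IE_2 order.
Valence configurations: O⁺ [He]2s²2p³, Ca⁺ [Ar]4s¹.
Tabulated IE_2 (kJ/mol): Li 7298, O 3388, Ca 1145.
Putting it together, IE_2: Ca < O < Li.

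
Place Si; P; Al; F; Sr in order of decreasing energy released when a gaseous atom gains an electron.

F > Si > P > Al > Sr

Electron affinity generally becomes more exothermic across a period toward the halogens and less exothermic down a group.
These span different periods and groups, so the two trends combine.
Al > Sr: relative to Sr, both the across-period and down-group shifts push Al's electron affinity up.
P > Al: P lies to the right of Al in period 3, so the across-period effect alone puts P higher.
Si > P: this pair runs against the simple trend — see the exception note.
F > Si: relative to Si, both the across-period and down-group shifts push F's electron affinity up.
Note the exception: Si has a higher electron affinity than P, contrary to the simple trend — adding an electron to P's half-filled 3p³ is unfavourable, so Si (3p²) has the more exothermic EA.
For reference (kJ/mol): F 328, Al 42, Si 134, P 72, Sr 5.
So from highest to lowest: F > Si > P > Al > Sr.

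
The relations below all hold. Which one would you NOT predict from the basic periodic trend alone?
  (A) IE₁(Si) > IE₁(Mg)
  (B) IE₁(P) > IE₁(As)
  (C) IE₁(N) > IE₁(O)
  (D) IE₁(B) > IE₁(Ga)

The general trend: first ionization energy increases across a period and decreases down a group.
(A) Si (period 3, group 14) vs Mg (period 3, group 2): the stated order agrees with the simple trend.
(B) P (period 3, group 15) vs As (period 4, group 15): the stated order agrees with the simple trend.
(C) N (period 2, group 15) vs O (period 2, group 16): the stated order contradicts the simple trend.
(D) B (period 2, group 13) vs Ga (period 4, group 13): the stated order agrees with the simple trend.
The exception is (C): pairing an electron in O's 2p⁴ costs repulsion energy, so O ionizes more easily than half-filled N (2p³).

(C)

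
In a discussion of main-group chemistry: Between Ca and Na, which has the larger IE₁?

Ca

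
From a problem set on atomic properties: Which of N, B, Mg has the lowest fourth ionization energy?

N

Consider each +3 ion: N³⁺ still has 2 valence electrons; B³⁺ is the bare [He] core; Mg³⁺ is already 1 electron into the core.
Breaking into a closed-shell core is much more expensive than removing a leftover valence electron — Mg and B have the largest IE_4 here.
Approximate IE_4 values (kJ/mol): N 7475, B 25026, Mg 10543.
Overall IE_4 order: N < Mg < B.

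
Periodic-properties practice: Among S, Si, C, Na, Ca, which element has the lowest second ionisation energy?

Ca

IE_2 is the cost of taking one more electron from the +1 cation: S⁺ still has 5 valence electrons; Si⁺ still has 3 valence electrons; C⁺ still has 3 valence electrons; Na⁺ is the bare [Ne] core; Ca⁺ still has 1 valence electron.
Pulling an electron out of a noble-gas core costs far more than removing a remaining valence electron, so Na sits at the high end of IE_2.
Valence configurations: S⁺ [Ne]3s²3p³, Si⁺ [Ne]3s²3p¹, C⁺ [He]2s²2p¹, Ca⁺ [Ar]4s¹.
The numbers (kJ/mol): S 2252, Si 1577, C 2353, Na 4562, Ca 1145.
Putting it together, IE_2: Ca < Si < S < C < Na.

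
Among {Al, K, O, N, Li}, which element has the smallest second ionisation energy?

Al

IE_2 is the cost of taking one more electron from the +1 cation: Al⁺ still has 2 valence electrons; K⁺ is the bare [Ar] core; O⁺ still has 5 valence electrons; N⁺ still has 4 valence electrons; Li⁺ is the bare [He] core.
Usually core removal costs more than valence removal, but here the competition is close: a tightly held n=2 valence electron can cost more to remove than an n=3 core electron, so the actual values have to decide it.
Valence configurations: Al⁺ [Ne]3s², O⁺ [He]2s²2p³, N⁺ [He]2s²2p².
Tabulated IE_2 (kJ/mol): Al 1817, K 3052, O 3388, N 2856, Li 7298.
Hence IE_2: Al < N < K < O < Li.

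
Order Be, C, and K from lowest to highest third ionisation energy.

The third ionization energy removes an electron from the +2 ion. For each element: Be²⁺ is the bare [He] core; C²⁺ still has 2 valence electrons; K²⁺ is already 1 electron into the core.
Usually core removal costs more than valence removal, but here the competition is close: a tightly held n=2 valence electron can cost more to remove than an n=3 core electron, so the actual values have to decide it.
Approximate IE_3 values (kJ/mol): Be 14849, C 4620, K 4420.
Hence IE_3: K < C < Be.

K < C < Be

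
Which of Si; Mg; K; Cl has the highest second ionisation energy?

K

IE_2 is the cost of taking one more electron from the +1 cation: Si⁺ still has 3 valence electrons; Mg⁺ still has 1 valence electron; K⁺ is the bare [Ar] core; Cl⁺ still has 6 valence electrons.
Breaking into a closed-shell core is much more expensive than removing a leftover valence electron — K has the largest IE_2 here.
Valence configurations: Si⁺ [Ne]3s²3p¹, Mg⁺ [Ne]3s¹, Cl⁺ [Ne]3s²3p⁴.
Approximate IE_2 values (kJ/mol): Si 1577, Mg 1451, K 3052, Cl 2298.
So the second ionization energies run Mg < Si < Cl < K.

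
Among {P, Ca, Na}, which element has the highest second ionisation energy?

The second ionization energy removes an electron from the +1 ion. For each element: P⁺ still has 4 valence electrons; Ca⁺ still has 1 valence electron; Na⁺ is the bare [Ne] core.
Core electrons are held far more tightly than valence electrons, so Na tops the IE_2 order.
Valence configurations: P⁺ [Ne]3s²3p², Ca⁺ [Ar]4s¹.
Tabulated IE_2 (kJ/mol): P 1907, Ca 1145, Na 4562.
Putting it together, IE_2: Ca < P < Na.

Na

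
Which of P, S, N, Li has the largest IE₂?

After 1 electron has been removed, what remains? P⁺ still has 4 valence electrons; S⁺ still has 5 valence electrons; N⁺ still has 4 valence electrons; Li⁺ is the bare [He] core.
Pulling an electron out of a noble-gas core costs far more than removing a remaining valence electron, so Li sits at the high end of IE_2.
Valence configurations: P⁺ [Ne]3s²3p², S⁺ [Ne]3s²3p³, N⁺ [He]2s²2p².
Tabulated IE_2 (kJ/mol): P 1907, S 2252, N 2856, Li 7298.
Hence IE_2: P < S < N < Li.

Li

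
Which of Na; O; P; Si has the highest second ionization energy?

Na

After 1 electron has been removed, what remains? Na⁺ is the bare [Ne] core; O⁺ still has 5 valence electrons; P⁺ still has 4 valence electrons; Si⁺ still has 3 valence electrons.
Core electrons are held far more tightly than valence electrons, so Na tops the IE_2 order.
Valence configurations: O⁺ [He]2s²2p³, P⁺ [Ne]3s²3p², Si⁺ [Ne]3s²3p¹.
Tabulated IE_2 (kJ/mol): Na 4562, O 3388, P 1907, Si 1577.
So the second ionization energies run Si < P < O < Na.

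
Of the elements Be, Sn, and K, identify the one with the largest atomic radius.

Be is in period 2, group 2; K is in period 4, group 1; Sn is in period 5, group 14.
Across a period the added protons contract the valence shell; down a group each new principal shell makes the atom larger.
These span different periods and groups, so the two trends combine.
Sn > Be: the two effects oppose for this pair; the down-group effect wins (140 vs 102 pm).
K > Sn: period and group pull opposite ways; the across-period shift dominates (196 vs 140 pm).
Approximate values (pm): Be 102, K 196, Sn 140.
The largest atomic radius among these belongs to K.

K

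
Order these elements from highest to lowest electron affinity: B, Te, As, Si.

Te, Si, As, B

B is in period 2, group 13; Si is in period 3, group 14; As is in period 4, group 15; Te is in period 5, group 16.
Electron affinity generally becomes more exothermic across a period toward the halogens and less exothermic down a group.
These sit on a diagonal, where the across-period and down-group effects partly cancel.
As > B: period and group pull opposite ways; the across-period shift dominates (78 vs 27 kJ/mol).
Si > As: the two effects oppose for this pair; the down-group effect wins (134 vs 78 kJ/mol).
Te > Si: the two effects oppose for this pair; the across-period effect wins (190 vs 134 kJ/mol).
Approximate values (kJ/mol): B 27, Si 134, As 78, Te 190.
So from highest to lowest: Te > Si > As > B.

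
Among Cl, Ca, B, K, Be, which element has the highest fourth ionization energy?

B

IE_4 is the cost of taking one more electron from the +3 cation: Cl³⁺ still has 4 valence electrons; Ca³⁺ is already 1 electron into the core; B³⁺ is the bare [He] core; K³⁺ is already 2 electrons into the core; Be³⁺ is already 1 electron into the core.
Core electrons are held far more tightly than valence electrons, so K, Ca, Be and B top the IE_4 order.
Approximate IE_4 values (kJ/mol): Cl 5159, Ca 6491, B 25026, K 5877, Be 21007.
So the fourth ionization energies run Cl < K < Ca < Be < B.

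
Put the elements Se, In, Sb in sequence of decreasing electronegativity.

Se is in period 4, group 16; In is in period 5, group 13; Sb is in period 5, group 15.
EN rises left→right (higher Z_eff, smaller atoms) and falls top→bottom (larger, more shielded atoms).
Neither a single period nor a single group — weigh both effects.
Sb > In: both are in period 5; the period trend gives Sb the larger value.
Se > Sb: both effects reinforce here, so Se is clearly the higher of the two.
For reference (Pauling): Se 2.55, In 1.78, Sb 2.05.
So from highest to lowest: Se > Sb > In.

Se, Sb, In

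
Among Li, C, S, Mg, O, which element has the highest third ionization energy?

Li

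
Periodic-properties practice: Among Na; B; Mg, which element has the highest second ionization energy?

Na

After 1 electron has been removed, what remains? Na⁺ is the bare [Ne] core; B⁺ still has 2 valence electrons; Mg⁺ still has 1 valence electron.
Pulling an electron out of a noble-gas core costs far more than removing a remaining valence electron, so Na sits at the high end of IE_2.
Valence configurations: B⁺ [He]2s², Mg⁺ [Ne]3s¹.
The numbers (kJ/mol): Na 4562, B 2427, Mg 1451.
Hence IE_2: Mg < B < Na.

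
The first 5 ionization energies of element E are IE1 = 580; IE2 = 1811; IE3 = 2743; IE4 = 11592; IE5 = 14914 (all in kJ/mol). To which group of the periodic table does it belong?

Look for the largest jump between consecutive ionization energies: IE4/IE3 ≈ 4.2, far larger than any earlier ratio.
That jump marks the point where a core electron is being removed. So the atom has 3 valence electrons.
A main-group element with 3 valence electrons is in group 13.

Group 13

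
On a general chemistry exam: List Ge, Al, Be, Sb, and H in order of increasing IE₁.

Removing the outermost electron gets harder across a period and easier down a group.
These sit on a diagonal, where the across-period and down-group effects partly cancel.
Ge > Al: period and group pull opposite ways; the across-period shift dominates (762 vs 578 kJ/mol).
Sb > Ge: period and group pull opposite ways; the across-period shift dominates (831 vs 762 kJ/mol).
Be > Sb: period and group pull opposite ways; the down-group shift dominates (900 vs 831 kJ/mol).
H > Be: the two effects oppose for this pair; the down-group effect wins (1312 vs 900 kJ/mol).
For reference (kJ/mol): H 1312, Be 900, Al 578, Ge 762, Sb 831.
So from lowest to highest: Al < Ge < Sb < Be < H.

Al < Ge < Sb < Be < H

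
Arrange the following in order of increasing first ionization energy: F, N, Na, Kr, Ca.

N is in period 2, group 15; F is in period 2, group 17; Na is in period 3, group 1; Ca is in period 4, group 2; Kr is in period 4, group 18.
Across a period the outer electron is held more tightly (higher IE₁); down a group it sits in a higher shell, more shielded, and comes off more easily.
These span different periods and groups, so the two trends combine.
Ca > Na: period and group pull opposite ways; the across-period shift dominates (590 vs 496 kJ/mol).
Kr > Ca: Kr lies to the right of Ca in period 4, so the across-period effect alone puts Kr higher.
N > Kr: period and group pull opposite ways; the down-group shift dominates (1402 vs 1351 kJ/mol).
F > N: F lies to the right of N in period 2, so the across-period effect alone puts F higher.
Approximate values (kJ/mol): N 1402, F 1681, Na 496, Ca 590, Kr 1351.
So from lowest to highest: Na < Ca < Kr < N < F.

Na, Ca, Kr, N, F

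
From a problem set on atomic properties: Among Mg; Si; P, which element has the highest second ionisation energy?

After 1 electron has been removed, what remains? Mg⁺ still has 1 valence electron; Si⁺ still has 3 valence electrons; P⁺ still has 4 valence electrons.
All are still removing valence electrons, so compare the +1 ions as you would atoms: IE_2 generally rises across a period (higher Z_eff) and falls down a group (larger shell), subject to the usual subshell exceptions.
Valence configurations: Mg⁺ [Ne]3s¹, Si⁺ [Ne]3s²3p¹, P⁺ [Ne]3s²3p².
Approximate IE_2 values (kJ/mol): Mg 1451, Si 1577, P 1907.
Overall IE_2 order: Mg < Si < P.

P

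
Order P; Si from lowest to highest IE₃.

P < Si

The third ionization energy removes an electron from the +2 ion. For each element: P²⁺ still has 3 valence electrons; Si²⁺ still has 2 valence electrons.
All are still removing valence electrons, so compare the +2 ions as you would atoms: IE_3 generally rises across a period (higher Z_eff) and falls down a group (larger shell), subject to the usual subshell exceptions.
Valence configurations: P²⁺ [Ne]3s²3p¹, Si²⁺ [Ne]3s².
P²⁺ loses a lone 3p electron whereas Si²⁺ must break into a filled 3s² pair, so IE_3(Si) > IE_3(P) even though P has the higher nuclear charge.
Approximate IE_3 values (kJ/mol): P 2914, Si 3232.
Overall IE_3 order: P < Si.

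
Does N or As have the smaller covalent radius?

N

N is in period 2, group 15; As is in period 4, group 15.
Atomic radius shrinks across a period as nuclear charge pulls the same shell inward, and grows down a group as new shells are added.
All are in group 15, so atomic radius increases down the group.
So N has the smaller covalent radius (N < As).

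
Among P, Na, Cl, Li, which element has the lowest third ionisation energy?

The third ionization energy removes an electron from the +2 ion. For each element: P²⁺ still has 3 valence electrons; Na²⁺ is already 1 electron into the core; Cl²⁺ still has 5 valence electrons; Li²⁺ is already 1 electron into the core.
Core electrons are held far more tightly than valence electrons, so Na and Li top the IE_3 order.
Valence configurations: P²⁺ [Ne]3s²3p¹, Cl²⁺ [Ne]3s²3p³.
Tabulated IE_3 (kJ/mol): P 2914, Na 6910, Cl 3822, Li 11815.
Overall IE_3 order: P < Cl < Na < Li.

P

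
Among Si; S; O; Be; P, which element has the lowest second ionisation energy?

The second ionization energy removes an electron from the +1 ion. For each element: Si⁺ still has 3 valence electrons; S⁺ still has 5 valence electrons; O⁺ still has 5 valence electrons; Be⁺ still has 1 valence electron; P⁺ still has 4 valence electrons.
All are still removing valence electrons, so compare the +1 ions as you would atoms: IE_2 generally rises across a period (higher Z_eff) and falls down a group (larger shell), subject to the usual subshell exceptions.
Valence configurations: Si⁺ [Ne]3s²3p¹, S⁺ [Ne]3s²3p³, O⁺ [He]2s²2p³, Be⁺ [He]2s¹, P⁺ [Ne]3s²3p².
The numbers (kJ/mol): Si 1577, S 2252, O 3388, Be 1757, P 1907.
So the second ionization energies run Si < Be < P < S < O.

Si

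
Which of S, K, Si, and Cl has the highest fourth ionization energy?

After 3 electrons have been removed, what remains? S³⁺ still has 3 valence electrons; K³⁺ is already 2 electrons into the core; Si³⁺ still has 1 valence electron; Cl³⁺ still has 4 valence electrons.
Pulling an electron out of a noble-gas core costs far more than removing a remaining valence electron, so K sits at the high end of IE_4.
Valence configurations: S³⁺ [Ne]3s²3p¹, Si³⁺ [Ne]3s¹, Cl³⁺ [Ne]3s²3p².
The numbers (kJ/mol): S 4556, K 5877, Si 4356, Cl 5159.
So the fourth ionization energies run Si < S < Cl < K.

K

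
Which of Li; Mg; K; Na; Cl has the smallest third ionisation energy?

Cl

The third ionization energy removes an electron from the +2 ion. For each element: Li²⁺ is already 1 electron into the core; Mg²⁺ is the bare [Ne] core; K²⁺ is already 1 electron into the core; Na²⁺ is already 1 electron into the core; Cl²⁺ still has 5 valence electrons.
Breaking into a closed-shell core is much more expensive than removing a leftover valence electron — K, Na, Mg and Li have the largest IE_3 here.
Tabulated IE_3 (kJ/mol): Li 11815, Mg 7733, K 4420, Na 6910, Cl 3822.
So the third ionization energies run Cl < K < Na < Mg < Li.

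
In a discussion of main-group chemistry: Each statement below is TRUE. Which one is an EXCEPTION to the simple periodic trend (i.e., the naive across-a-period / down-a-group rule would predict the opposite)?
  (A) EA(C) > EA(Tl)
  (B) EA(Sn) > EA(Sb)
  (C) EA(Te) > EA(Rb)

(B)

The general trend: electron affinity increases across a period and decreases down a group.
(A) C (period 2, group 14) vs Tl (period 6, group 13): the stated order agrees with the simple trend.
(B) Sn (period 5, group 14) vs Sb (period 5, group 15): the stated order contradicts the simple trend.
(C) Te (period 5, group 16) vs Rb (period 5, group 1): the stated order agrees with the simple trend.
The exception is (B): adding an electron to Sb's half-filled 5p³ is unfavourable, so Sn has the more exothermic EA.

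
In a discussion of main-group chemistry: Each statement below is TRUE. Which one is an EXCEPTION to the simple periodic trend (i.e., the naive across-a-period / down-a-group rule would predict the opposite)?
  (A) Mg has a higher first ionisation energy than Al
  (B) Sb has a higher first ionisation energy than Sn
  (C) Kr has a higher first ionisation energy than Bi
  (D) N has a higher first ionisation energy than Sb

(A)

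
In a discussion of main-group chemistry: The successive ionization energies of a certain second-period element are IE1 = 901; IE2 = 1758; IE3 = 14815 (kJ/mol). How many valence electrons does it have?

2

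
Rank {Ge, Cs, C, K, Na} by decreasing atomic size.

Cs > K > Na > Ge > C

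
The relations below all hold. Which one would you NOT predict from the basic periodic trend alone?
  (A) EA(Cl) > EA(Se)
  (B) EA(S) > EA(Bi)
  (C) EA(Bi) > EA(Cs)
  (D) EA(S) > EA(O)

The general trend: electron affinity increases across a period and decreases down a group.
(A) Cl (period 3, group 17) vs Se (period 4, group 16): the stated order agrees with the simple trend.
(B) S (period 3, group 16) vs Bi (period 6, group 15): the stated order agrees with the simple trend.
(C) Bi (period 6, group 15) vs Cs (period 6, group 1): the stated order agrees with the simple trend.
(D) S (period 3, group 16) vs O (period 2, group 16): the stated order contradicts the simple trend.
The exception is (D): the compact 2p subshell of O repels the added electron more than S's larger 3p does.

(D)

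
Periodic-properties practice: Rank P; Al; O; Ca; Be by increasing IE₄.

P, Ca, O, Al, Be

The fourth ionization energy removes an electron from the +3 ion. For each element: P³⁺ still has 2 valence electrons; Al³⁺ is the bare [Ne] core; O³⁺ still has 3 valence electrons; Ca³⁺ is already 1 electron into the core; Be³⁺ is already 1 electron into the core.
Usually core removal costs more than valence removal, but here the competition is close: a tightly held n=2 valence electron can cost more to remove than an n=3 core electron, so the actual values have to decide it.
Valence configurations: P³⁺ [Ne]3s², O³⁺ [He]2s²2p¹.
Approximate IE_4 values (kJ/mol): P 4964, Al 11577, O 7469, Ca 6491, Be 21007.
Putting it together, IE_4: P < Ca < O < Al < Be.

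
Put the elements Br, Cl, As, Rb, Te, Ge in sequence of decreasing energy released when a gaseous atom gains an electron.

Cl > Br > Te > Ge > As > Rb

Cl is in period 3, group 17; Ge is in period 4, group 14; As is in period 4, group 15; Br is in period 4, group 17; Rb is in period 5, group 1; Te is in period 5, group 16.
Electron affinity generally becomes more exothermic across a period toward the halogens and less exothermic down a group.
These span different periods and groups, so the two trends combine.
As > Rb: both effects reinforce here, so As is clearly the higher of the two.
Ge > As: this pair runs against the simple trend — see the exception note.
Te > Ge: the two effects oppose for this pair; the across-period effect wins (190 vs 119 kJ/mol).
Br > Te: relative to Te, both the across-period and down-group shifts push Br's electron affinity up.
Cl > Br: they share group 17; the group trend gives Cl the larger value.
Note the exception: Ge has a higher electron affinity than As, contrary to the simple trend — adding an electron to As's half-filled 4p³ is unfavourable, so Ge (4p²) has the more exothermic EA.
Approximate values (kJ/mol): Cl 349, Ge 119, As 78, Br 325, Rb 47, Te 190.
So from highest to lowest: Cl > Br > Te > Ge > As > Rb.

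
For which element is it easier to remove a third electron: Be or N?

N

IE_3 is the cost of taking one more electron from the +2 cation: Be²⁺ is the bare [He] core; N²⁺ still has 3 valence electrons.
Pulling an electron out of a noble-gas core costs far more than removing a remaining valence electron, so Be sits at the high end of IE_3.
The numbers (kJ/mol): Be 14849, N 4578.
Hence IE_3: N < Be.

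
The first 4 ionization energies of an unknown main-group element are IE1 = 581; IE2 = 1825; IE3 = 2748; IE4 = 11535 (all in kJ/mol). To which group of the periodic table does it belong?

Look for the largest jump between consecutive ionization energies: IE4/IE3 ≈ 4.2, far larger than any earlier ratio.
That jump marks the point where a core electron is being removed. So the atom has 3 valence electrons.
A main-group element with 3 valence electrons is in group 13.

Group 13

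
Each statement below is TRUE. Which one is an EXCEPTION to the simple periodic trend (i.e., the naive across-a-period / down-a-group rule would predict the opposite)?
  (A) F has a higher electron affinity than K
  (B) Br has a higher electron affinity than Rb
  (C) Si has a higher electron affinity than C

(C)

The general trend: electron affinity increases across a period and decreases down a group.
(A) F (period 2, group 17) vs K (period 4, group 1): the stated order agrees with the simple trend.
(B) Br (period 4, group 17) vs Rb (period 5, group 1): the stated order agrees with the simple trend.
(C) Si (period 3, group 14) vs C (period 2, group 14): the stated order contradicts the simple trend.
The exception is (C): Si's larger, more diffuse 3p orbitals accept an added electron slightly more readily than C's compact 2p.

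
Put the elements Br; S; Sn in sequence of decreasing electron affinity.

S is in period 3, group 16; Br is in period 4, group 17; Sn is in period 5, group 14.
EA tends to increase across a period and decrease down a group, though the pattern is less regular than for IE or radius.
Here both period and group differ, so the two effects have to be weighed against each other.
S > Sn: both effects reinforce here, so S is clearly the higher of the two.
Br > S: period and group pull opposite ways; the across-period shift dominates (325 vs 200 kJ/mol).
For reference (kJ/mol): S 200, Br 325, Sn 107.
So from highest to lowest: Br > S > Sn.

Br > S > Sn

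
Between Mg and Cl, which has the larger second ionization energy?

Cl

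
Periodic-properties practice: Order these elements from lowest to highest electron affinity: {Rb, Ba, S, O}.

Ba < Rb < O < S

Atoms with high Z_eff and room in the valence shell (especially the halogens) have the most exothermic electron affinities.
Here both period and group differ, so the two effects have to be weighed against each other.
Rb > Ba: the two effects oppose for this pair; the down-group effect wins (47 vs 14 kJ/mol).
O > Rb: relative to Rb, both the across-period and down-group shifts push O's electron affinity up.
S > O: this pair runs against the simple trend — see the exception note.
Note the exception: S has a higher electron affinity than O, contrary to the simple trend — the compact 2p subshell of O repels the added electron more than S's larger 3p does.
Tabulated electron affinity (kJ/mol): O 141, S 200, Rb 47, Ba 14.
So from lowest to highest: Ba < Rb < O < S.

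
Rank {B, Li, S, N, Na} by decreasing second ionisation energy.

Li > Na > N > B > S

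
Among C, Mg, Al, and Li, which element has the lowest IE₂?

IE_2 is the cost of taking one more electron from the +1 cation: C⁺ still has 3 valence electrons; Mg⁺ still has 1 valence electron; Al⁺ still has 2 valence electrons; Li⁺ is the bare [He] core.
Pulling an electron out of a noble-gas core costs far more than removing a remaining valence electron, so Li sits at the high end of IE_2.
Valence configurations: C⁺ [He]2s²2p¹, Mg⁺ [Ne]3s¹, Al⁺ [Ne]3s².
Approximate IE_2 values (kJ/mol): C 2353, Mg 1451, Al 1817, Li 7298.
Hence IE_2: Mg < Al < C < Li.

Mg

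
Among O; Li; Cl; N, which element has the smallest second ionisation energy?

Cl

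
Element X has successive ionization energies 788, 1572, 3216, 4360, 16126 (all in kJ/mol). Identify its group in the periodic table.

Look for the largest jump between consecutive ionization energies: IE5/IE4 ≈ 3.7, far larger than any earlier ratio.
That jump marks the point where a core electron is being removed. So the atom has 4 valence electrons.
A main-group element with 4 valence electrons is in group 14.

Group 14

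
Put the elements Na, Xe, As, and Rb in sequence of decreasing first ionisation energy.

Xe > As > Na > Rb

Na is in period 3, group 1; As is in period 4, group 15; Rb is in period 5, group 1; Xe is in period 5, group 18.
First ionization energy rises across a period (greater Z_eff holds electrons more tightly) and falls down a group (valence electrons are farther from the nucleus).
These span different periods and groups, so the two trends combine.
Na > Rb: Na sits above Rb in group 1, so the down-group effect alone puts Na higher.
As > Na: the two effects oppose for this pair; the across-period effect wins (947 vs 496 kJ/mol).
Xe > As: the two effects oppose for this pair; the across-period effect wins (1170 vs 947 kJ/mol).
For reference (kJ/mol): Na 496, As 947, Rb 403, Xe 1170.
So from highest to lowest: Xe > As > Na > Rb.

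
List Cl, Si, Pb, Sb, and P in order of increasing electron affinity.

Pb < P < Sb < Si < Cl

Atoms with high Z_eff and room in the valence shell (especially the halogens) have the most exothermic electron affinities.
These span different periods and groups, so the two trends combine.
P > Pb: both effects reinforce here, so P is clearly the higher of the two.
Sb > P: this pair runs against the simple trend — see the exception note.
Si > Sb: the two effects oppose for this pair; the down-group effect wins (134 vs 103 kJ/mol).
Cl > Si: Cl lies to the right of Si in period 3, so the across-period effect alone puts Cl higher.
Note the exception: Sb has a higher electron affinity than P, contrary to the simple trend — both are half-filled np³, but the pairing/repulsion penalty for the added electron shrinks as the p orbitals become larger and more diffuse down the group, and for Sb that outweighs the weaker nuclear attraction.
Note the exception: Si has a higher electron affinity than P, contrary to the simple trend — adding an electron to P's half-filled 3p³ is unfavourable, so Si (3p²) has the more exothermic EA.
Approximate values (kJ/mol): Si 134, P 72, Cl 349, Sb 103, Pb 35.
So from lowest to highest: Pb < P < Sb < Si < Cl.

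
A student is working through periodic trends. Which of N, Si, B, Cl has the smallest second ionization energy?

Si

Consider each +1 ion: N⁺ still has 4 valence electrons; Si⁺ still has 3 valence electrons; B⁺ still has 2 valence electrons; Cl⁺ still has 6 valence electrons.
All are still removing valence electrons, so compare the +1 ions as you would atoms: IE_2 generally rises across a period (higher Z_eff) and falls down a group (larger shell), subject to the usual subshell exceptions.
Valence configurations: N⁺ [He]2s²2p², Si⁺ [Ne]3s²3p¹, B⁺ [He]2s², Cl⁺ [Ne]3s²3p⁴.
The numbers (kJ/mol): N 2856, Si 1577, B 2427, Cl 2298.
Putting it together, IE_2: Si < Cl < B < N.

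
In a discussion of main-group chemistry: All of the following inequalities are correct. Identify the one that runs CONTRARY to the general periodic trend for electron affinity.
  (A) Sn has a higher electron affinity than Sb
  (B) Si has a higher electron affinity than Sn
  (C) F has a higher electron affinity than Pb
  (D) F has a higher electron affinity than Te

(A)

The general trend: electron affinity increases across a period and decreases down a group.
(A) Sn (period 5, group 14) vs Sb (period 5, group 15): the stated order contradicts the simple trend.
(B) Si (period 3, group 14) vs Sn (period 5, group 14): the stated order agrees with the simple trend.
(C) F (period 2, group 17) vs Pb (period 6, group 14): the stated order agrees with the simple trend.
(D) F (period 2, group 17) vs Te (period 5, group 16): the stated order agrees with the simple trend.
The exception is (A): adding an electron to Sb's half-filled 5p³ is unfavourable, so Sn has the more exothermic EA.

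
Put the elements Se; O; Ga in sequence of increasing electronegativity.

O is in period 2, group 16; Ga is in period 4, group 13; Se is in period 4, group 16.
Electronegativity increases across a period and decreases down a group, tracking effective nuclear charge and atomic size.
Neither a single period nor a single group — weigh both effects.
Se > Ga: both are in period 4; the period trend gives Se the larger value.
O > Se: O sits above Se in group 16, so the down-group effect alone puts O higher.
Approximate values (Pauling): O 3.44, Ga 1.81, Se 2.55.
So from lowest to highest: Ga < Se < O.

Ga, Se, O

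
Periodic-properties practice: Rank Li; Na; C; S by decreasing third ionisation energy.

Li > Na > C > S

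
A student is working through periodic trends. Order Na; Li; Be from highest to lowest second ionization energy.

Li > Na > Be

The second ionization energy removes an electron from the +1 ion. For each element: Na⁺ is the bare [Ne] core; Li⁺ is the bare [He] core; Be⁺ still has 1 valence electron.
Breaking into a closed-shell core is much more expensive than removing a leftover valence electron — Na and Li have the largest IE_2 here.
Tabulated IE_2 (kJ/mol): Na 4562, Li 7298, Be 1757.
So the second ionization energies run Be < Na < Li.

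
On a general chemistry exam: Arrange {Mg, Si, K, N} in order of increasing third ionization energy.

Si < K < N < Mg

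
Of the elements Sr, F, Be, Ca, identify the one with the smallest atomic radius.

Be is in period 2, group 2; F is in period 2, group 17; Ca is in period 4, group 2; Sr is in period 5, group 2.
Across a period the added protons contract the valence shell; down a group each new principal shell makes the atom larger.
These span different periods and groups, so the two trends combine.
Be > F: both are in period 2; the period trend gives Be the larger value.
Ca > Be: Ca sits below Be in group 2, so the down-group effect alone puts Ca larger.
Sr > Ca: Sr sits below Ca in group 2, so the down-group effect alone puts Sr larger.
For reference (pm): Be 102, F 64, Ca 171, Sr 185.
The smallest atomic radius among these belongs to F.

F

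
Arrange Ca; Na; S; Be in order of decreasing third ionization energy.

The third ionization energy removes an electron from the +2 ion. For each element: Ca²⁺ is the bare [Ar] core; Na²⁺ is already 1 electron into the core; S²⁺ still has 4 valence electrons; Be²⁺ is the bare [He] core.
Pulling an electron out of a noble-gas core costs far more than removing a remaining valence electron, so Ca, Na and Be sit at the high end of IE_3.
Approximate IE_3 values (kJ/mol): Ca 4912, Na 6910, S 3357, Be 14849.
Putting it together, IE_3: S < Ca < Na < Be.

Be > Na > Ca > S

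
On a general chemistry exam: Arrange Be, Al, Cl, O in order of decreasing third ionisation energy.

Consider each +2 ion: Be²⁺ is the bare [He] core; Al²⁺ still has 1 valence electron; Cl²⁺ still has 5 valence electrons; O²⁺ still has 4 valence electrons.
Core electrons are held far more tightly than valence electrons, so Be tops the IE_3 order.
Valence configurations: Al²⁺ [Ne]3s¹, Cl²⁺ [Ne]3s²3p³, O²⁺ [He]2s²2p².
Tabulated IE_3 (kJ/mol): Be 14849, Al 2745, Cl 3822, O 5300.
Overall IE_3 order: Al < Cl < O < Be.

Be > O > Cl > Al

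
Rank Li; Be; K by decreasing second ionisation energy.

Li > K > Be

Consider each +1 ion: Li⁺ is the bare [He] core; Be⁺ still has 1 valence electron; K⁺ is the bare [Ar] core.
Pulling an electron out of a noble-gas core costs far more than removing a remaining valence electron, so K and Li sit at the high end of IE_2.
Tabulated IE_2 (kJ/mol): Li 7298, Be 1757, K 3052.
Putting it together, IE_2: Be < K < Li.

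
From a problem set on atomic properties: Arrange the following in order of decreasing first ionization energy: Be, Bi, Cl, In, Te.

Removing the outermost electron gets harder across a period and easier down a group.
Neither a single period nor a single group — weigh both effects.
Bi > In: the two effects oppose for this pair; the across-period effect wins (703 vs 558 kJ/mol).
Te > Bi: both effects reinforce here, so Te is clearly the higher of the two.
Be > Te: period and group pull opposite ways; the down-group shift dominates (900 vs 869 kJ/mol).
Cl > Be: the two effects oppose for this pair; the across-period effect wins (1251 vs 900 kJ/mol).
Approximate values (kJ/mol): Be 900, Cl 1251, In 558, Te 869, Bi 703.
So from highest to lowest: Cl > Be > Te > Bi > In.

Cl > Be > Te > Bi > In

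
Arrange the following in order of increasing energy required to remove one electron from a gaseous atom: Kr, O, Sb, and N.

N is in period 2, group 15; O is in period 2, group 16; Kr is in period 4, group 18; Sb is in period 5, group 15.
Removing the outermost electron gets harder across a period and easier down a group.
Neither a single period nor a single group — weigh both effects.
O > Sb: relative to Sb, both the across-period and down-group shifts push O's first ionization energy up.
Kr > O: the two effects oppose for this pair; the across-period effect wins (1351 vs 1314 kJ/mol).
N > Kr: the two effects oppose for this pair; the down-group effect wins (1402 vs 1351 kJ/mol).
Note the exception: N has a higher first ionization energy than O, contrary to the simple trend — pairing an electron in O's 2p⁴ costs repulsion energy, so O ionizes more easily than half-filled N (2p³).
For reference (kJ/mol): N 1402, O 1314, Kr 1351, Sb 831.
So from lowest to highest: Sb < O < Kr < N.

Sb < O < Kr < N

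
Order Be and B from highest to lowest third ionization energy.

Be > B

IE_3 is the cost of taking one more electron from the +2 cation: Be²⁺ is the bare [He] core; B²⁺ still has 1 valence electron.
Core electrons are held far more tightly than valence electrons, so Be tops the IE_3 order.
The numbers (kJ/mol): Be 14849, B 3660.
Putting it together, IE_3: B < Be.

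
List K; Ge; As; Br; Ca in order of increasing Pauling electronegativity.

K < Ca < Ge < As < Br

K is in period 4, group 1; Ca is in period 4, group 2; Ge is in period 4, group 14; As is in period 4, group 15; Br is in period 4, group 17.
EN rises left→right (higher Z_eff, smaller atoms) and falls top→bottom (larger, more shielded atoms).
All lie in period 4, so electronegativity increases left to right.
So from lowest to highest: K < Ca < Ge < As < Br.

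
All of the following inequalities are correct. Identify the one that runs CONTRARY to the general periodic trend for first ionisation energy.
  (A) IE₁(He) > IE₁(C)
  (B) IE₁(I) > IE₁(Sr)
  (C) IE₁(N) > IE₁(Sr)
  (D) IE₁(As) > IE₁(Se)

The general trend: first ionisation energy increases across a period and decreases down a group.
(A) He (period 1, group 18) vs C (period 2, group 14): the stated order agrees with the simple trend.
(B) I (period 5, group 17) vs Sr (period 5, group 2): the stated order agrees with the simple trend.
(C) N (period 2, group 15) vs Sr (period 5, group 2): the stated order agrees with the simple trend.
(D) As (period 4, group 15) vs Se (period 4, group 16): the stated order contradicts the simple trend.
The exception is (D): Se (4p⁴) ionizes more easily than half-filled As (4p³).

(D)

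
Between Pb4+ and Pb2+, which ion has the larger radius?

Pb2+

Both ions have Z = 82 protons, but Pb4+ has lost more electrons, so its remaining electrons feel a larger effective nuclear charge per electron and are pulled in more tightly.
Higher positive charge → smaller ion, so Pb2+ > Pb4+.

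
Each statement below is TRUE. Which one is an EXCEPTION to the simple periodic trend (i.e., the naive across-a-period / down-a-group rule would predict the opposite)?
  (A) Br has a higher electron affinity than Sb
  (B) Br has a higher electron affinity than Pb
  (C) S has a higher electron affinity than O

(C)

The general trend: electron affinity increases across a period and decreases down a group.
(A) Br (period 4, group 17) vs Sb (period 5, group 15): the stated order agrees with the simple trend.
(B) Br (period 4, group 17) vs Pb (period 6, group 14): the stated order agrees with the simple trend.
(C) S (period 3, group 16) vs O (period 2, group 16): the stated order contradicts the simple trend.
The exception is (C): the compact 2p subshell of O repels the added electron more than S's larger 3p does.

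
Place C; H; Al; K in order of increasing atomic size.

H < C < Al < K

H is in period 1, group 1; C is in period 2, group 14; Al is in period 3, group 13; K is in period 4, group 1.
Radius decreases left→right (rising Z_eff, same n) and increases top→bottom (higher n).
Neither a single period nor a single group — weigh both effects.
C > H: period and group pull opposite ways; the down-group shift dominates (75 vs 32 pm).
Al > C: both effects reinforce here, so Al is clearly the larger of the two.
K > Al: both effects reinforce here, so K is clearly the larger of the two.
Tabulated atomic radius (pm): H 32, C 75, Al 126, K 196.
So from smallest to largest: H < C < Al < K.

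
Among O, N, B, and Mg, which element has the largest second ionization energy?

O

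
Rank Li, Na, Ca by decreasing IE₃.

After 2 electrons have been removed, what remains? Li²⁺ is already 1 electron into the core; Na²⁺ is already 1 electron into the core; Ca²⁺ is the bare [Ar] core.
All of these are removing an electron from a noble-gas core or deeper; the smaller core (lower principal quantum number) is held far more tightly, and within a period the higher nuclear charge binds the same core more tightly.
Tabulated IE_3 (kJ/mol): Li 11815, Na 6910, Ca 4912.
So the third ionization energies run Ca < Na < Li.

Li > Na > Ca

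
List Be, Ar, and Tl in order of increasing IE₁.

Be is in period 2, group 2; Ar is in period 3, group 18; Tl is in period 6, group 13.
Removing the outermost electron gets harder across a period and easier down a group.
These span different periods and groups, so the two trends combine.
Be > Tl: period and group pull opposite ways; the down-group shift dominates (900 vs 589 kJ/mol).
Ar > Be: period and group pull opposite ways; the across-period shift dominates (1521 vs 900 kJ/mol).
Approximate values (kJ/mol): Be 900, Ar 1521, Tl 589.
So from lowest to highest: Tl < Be < Ar.

Tl < Be < Ar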